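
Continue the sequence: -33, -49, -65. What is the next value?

Differences: -49 - -33 = -16
This is an arithmetic sequence with common difference d = -16.
Next term = -65 + -16 = -81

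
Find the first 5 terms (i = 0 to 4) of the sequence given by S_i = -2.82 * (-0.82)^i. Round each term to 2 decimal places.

This is a geometric sequence.
i=0: S_0 = -2.82 * (-0.82)^0 = -2.82
i=1: S_1 = -2.82 * (-0.82)^1 ≈ 2.31
i=2: S_2 = -2.82 * (-0.82)^2 ≈ -1.9
i=3: S_3 = -2.82 * (-0.82)^3 ≈ 1.55
i=4: S_4 = -2.82 * (-0.82)^4 ≈ -1.27
The first 5 terms are: [-2.82, 2.31, -1.9, 1.55, -1.27]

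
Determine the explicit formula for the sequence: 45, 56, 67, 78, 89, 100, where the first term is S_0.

Check differences: 56 - 45 = 11
67 - 56 = 11
Common difference d = 11.
First term a = 45.
Formula: S_i = 45 + 11*i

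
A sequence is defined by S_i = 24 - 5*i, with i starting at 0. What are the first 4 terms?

This is an arithmetic sequence.
i=0: S_0 = 24 + -5*0 = 24
i=1: S_1 = 24 + -5*1 = 19
i=2: S_2 = 24 + -5*2 = 14
i=3: S_3 = 24 + -5*3 = 9
The first 4 terms are: [24, 19, 14, 9]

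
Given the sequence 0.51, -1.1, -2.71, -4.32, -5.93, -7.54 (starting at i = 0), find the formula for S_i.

Check differences: -1.1 - 0.51 = -1.61
-2.71 - -1.1 = -1.61
Common difference d = -1.61.
First term a = 0.51.
Formula: S_i = 0.51 - 1.61*i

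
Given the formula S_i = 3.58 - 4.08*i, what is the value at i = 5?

S_5 = 3.58 + -4.08*5 = 3.58 + -20.4 = -16.82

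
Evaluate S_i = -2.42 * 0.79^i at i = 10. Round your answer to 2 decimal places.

S_10 = -2.42 * 0.79^10 ≈ -2.42 * 0.0947 ≈ -0.23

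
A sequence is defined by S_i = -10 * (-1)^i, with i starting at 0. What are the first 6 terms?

This is a geometric sequence.
i=0: S_0 = -10 * (-1)^0 = -10
i=1: S_1 = -10 * (-1)^1 = 10
i=2: S_2 = -10 * (-1)^2 = -10
i=3: S_3 = -10 * (-1)^3 = 10
i=4: S_4 = -10 * (-1)^4 = -10
i=5: S_5 = -10 * (-1)^5 = 10
The first 6 terms are: [-10, 10, -10, 10, -10, 10]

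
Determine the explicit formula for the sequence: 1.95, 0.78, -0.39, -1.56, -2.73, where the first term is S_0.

Check differences: 0.78 - 1.95 = -1.17
-0.39 - 0.78 = -1.17
Common difference d = -1.17.
First term a = 1.95.
Formula: S_i = 1.95 - 1.17*i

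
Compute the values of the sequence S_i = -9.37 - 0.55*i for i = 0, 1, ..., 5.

This is an arithmetic sequence.
i=0: S_0 = -9.37 + -0.55*0 = -9.37
i=1: S_1 = -9.37 + -0.55*1 = -9.92
i=2: S_2 = -9.37 + -0.55*2 = -10.47
i=3: S_3 = -9.37 + -0.55*3 = -11.02
i=4: S_4 = -9.37 + -0.55*4 = -11.57
i=5: S_5 = -9.37 + -0.55*5 = -12.12
The first 6 terms are: [-9.37, -9.92, -10.47, -11.02, -11.57, -12.12]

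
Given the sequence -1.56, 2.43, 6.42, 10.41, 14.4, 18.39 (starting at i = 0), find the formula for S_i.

Check differences: 2.43 - -1.56 = 3.99
6.42 - 2.43 = 3.99
Common difference d = 3.99.
First term a = -1.56.
Formula: S_i = -1.56 + 3.99*i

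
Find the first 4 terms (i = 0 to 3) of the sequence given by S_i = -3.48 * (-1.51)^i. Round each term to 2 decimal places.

This is a geometric sequence.
i=0: S_0 = -3.48 * (-1.51)^0 = -3.48
i=1: S_1 = -3.48 * (-1.51)^1 ≈ 5.25
i=2: S_2 = -3.48 * (-1.51)^2 ≈ -7.93
i=3: S_3 = -3.48 * (-1.51)^3 ≈ 11.98
The first 4 terms are: [-3.48, 5.25, -7.93, 11.98]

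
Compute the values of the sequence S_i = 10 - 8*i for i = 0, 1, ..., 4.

This is an arithmetic sequence.
i=0: S_0 = 10 + -8*0 = 10
i=1: S_1 = 10 + -8*1 = 2
i=2: S_2 = 10 + -8*2 = -6
i=3: S_3 = 10 + -8*3 = -14
i=4: S_4 = 10 + -8*4 = -22
The first 5 terms are: [10, 2, -6, -14, -22]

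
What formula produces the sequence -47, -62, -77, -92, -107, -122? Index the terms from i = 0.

Check differences: -62 - -47 = -15
-77 - -62 = -15
Common difference d = -15.
First term a = -47.
Formula: S_i = -47 - 15*i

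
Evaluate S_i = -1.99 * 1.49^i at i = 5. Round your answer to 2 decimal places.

S_5 = -1.99 * 1.49^5 ≈ -1.99 * 7.344 ≈ -14.61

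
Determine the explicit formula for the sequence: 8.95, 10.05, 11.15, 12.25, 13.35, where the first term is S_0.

Check differences: 10.05 - 8.95 = 1.1
11.15 - 10.05 = 1.1
Common difference d = 1.1.
First term a = 8.95.
Formula: S_i = 8.95 + 1.10*i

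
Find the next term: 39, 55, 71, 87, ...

Differences: 55 - 39 = 16
This is an arithmetic sequence with common difference d = 16.
Next term = 87 + 16 = 103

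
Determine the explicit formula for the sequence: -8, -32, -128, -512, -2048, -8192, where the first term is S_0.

Check ratios: -32 / -8 = 4.0
Common ratio r = 4.
First term a = -8.
Formula: S_i = -8 * 4^i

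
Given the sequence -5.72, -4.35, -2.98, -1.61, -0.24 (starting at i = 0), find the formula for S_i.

Check differences: -4.35 - -5.72 = 1.37
-2.98 - -4.35 = 1.37
Common difference d = 1.37.
First term a = -5.72.
Formula: S_i = -5.72 + 1.37*i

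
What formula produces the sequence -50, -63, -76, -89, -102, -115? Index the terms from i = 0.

Check differences: -63 - -50 = -13
-76 - -63 = -13
Common difference d = -13.
First term a = -50.
Formula: S_i = -50 - 13*i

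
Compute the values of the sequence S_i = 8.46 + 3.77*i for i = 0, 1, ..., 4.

This is an arithmetic sequence.
i=0: S_0 = 8.46 + 3.77*0 = 8.46
i=1: S_1 = 8.46 + 3.77*1 = 12.23
i=2: S_2 = 8.46 + 3.77*2 = 16.0
i=3: S_3 = 8.46 + 3.77*3 = 19.77
i=4: S_4 = 8.46 + 3.77*4 = 23.54
The first 5 terms are: [8.46, 12.23, 16.0, 19.77, 23.54]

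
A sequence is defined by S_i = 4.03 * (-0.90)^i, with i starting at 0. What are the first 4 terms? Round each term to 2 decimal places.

This is a geometric sequence.
i=0: S_0 = 4.03 * (-0.9)^0 = 4.03
i=1: S_1 = 4.03 * (-0.9)^1 ≈ -3.63
i=2: S_2 = 4.03 * (-0.9)^2 ≈ 3.26
i=3: S_3 = 4.03 * (-0.9)^3 ≈ -2.94
The first 4 terms are: [4.03, -3.63, 3.26, -2.94]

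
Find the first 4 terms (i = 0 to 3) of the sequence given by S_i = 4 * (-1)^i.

This is a geometric sequence.
i=0: S_0 = 4 * (-1)^0 = 4
i=1: S_1 = 4 * (-1)^1 = -4
i=2: S_2 = 4 * (-1)^2 = 4
i=3: S_3 = 4 * (-1)^3 = -4
The first 4 terms are: [4, -4, 4, -4]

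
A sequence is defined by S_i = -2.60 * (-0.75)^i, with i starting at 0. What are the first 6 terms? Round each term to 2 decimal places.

This is a geometric sequence.
i=0: S_0 = -2.6 * (-0.75)^0 = -2.6
i=1: S_1 = -2.6 * (-0.75)^1 = 1.95
i=2: S_2 = -2.6 * (-0.75)^2 ≈ -1.46
i=3: S_3 = -2.6 * (-0.75)^3 ≈ 1.1
i=4: S_4 = -2.6 * (-0.75)^4 ≈ -0.82
i=5: S_5 = -2.6 * (-0.75)^5 ≈ 0.62
The first 6 terms are: [-2.6, 1.95, -1.46, 1.1, -0.82, 0.62]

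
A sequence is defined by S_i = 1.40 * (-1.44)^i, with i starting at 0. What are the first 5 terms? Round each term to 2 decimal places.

This is a geometric sequence.
i=0: S_0 = 1.4 * (-1.44)^0 = 1.4
i=1: S_1 = 1.4 * (-1.44)^1 ≈ -2.02
i=2: S_2 = 1.4 * (-1.44)^2 ≈ 2.9
i=3: S_3 = 1.4 * (-1.44)^3 ≈ -4.18
i=4: S_4 = 1.4 * (-1.44)^4 ≈ 6.02
The first 5 terms are: [1.4, -2.02, 2.9, -4.18, 6.02]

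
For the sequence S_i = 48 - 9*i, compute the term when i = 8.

S_8 = 48 + -9*8 = 48 + -72 = -24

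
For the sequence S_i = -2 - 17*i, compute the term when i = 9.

S_9 = -2 + -17*9 = -2 + -153 = -155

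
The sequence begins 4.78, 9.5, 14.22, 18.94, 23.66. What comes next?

Differences: 9.5 - 4.78 = 4.72
This is an arithmetic sequence with common difference d = 4.72.
Next term = 23.66 + 4.72 = 28.38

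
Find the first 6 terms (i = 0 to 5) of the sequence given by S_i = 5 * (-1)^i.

This is a geometric sequence.
i=0: S_0 = 5 * (-1)^0 = 5
i=1: S_1 = 5 * (-1)^1 = -5
i=2: S_2 = 5 * (-1)^2 = 5
i=3: S_3 = 5 * (-1)^3 = -5
i=4: S_4 = 5 * (-1)^4 = 5
i=5: S_5 = 5 * (-1)^5 = -5
The first 6 terms are: [5, -5, 5, -5, 5, -5]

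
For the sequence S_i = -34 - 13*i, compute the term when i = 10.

S_10 = -34 + -13*10 = -34 + -130 = -164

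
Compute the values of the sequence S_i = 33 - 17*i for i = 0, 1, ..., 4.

This is an arithmetic sequence.
i=0: S_0 = 33 + -17*0 = 33
i=1: S_1 = 33 + -17*1 = 16
i=2: S_2 = 33 + -17*2 = -1
i=3: S_3 = 33 + -17*3 = -18
i=4: S_4 = 33 + -17*4 = -35
The first 5 terms are: [33, 16, -1, -18, -35]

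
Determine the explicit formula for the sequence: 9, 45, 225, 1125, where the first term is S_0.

Check ratios: 45 / 9 = 5.0
Common ratio r = 5.
First term a = 9.
Formula: S_i = 9 * 5^i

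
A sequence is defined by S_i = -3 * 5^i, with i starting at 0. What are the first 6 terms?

This is a geometric sequence.
i=0: S_0 = -3 * 5^0 = -3
i=1: S_1 = -3 * 5^1 = -15
i=2: S_2 = -3 * 5^2 = -75
i=3: S_3 = -3 * 5^3 = -375
i=4: S_4 = -3 * 5^4 = -1875
i=5: S_5 = -3 * 5^5 = -9375
The first 6 terms are: [-3, -15, -75, -375, -1875, -9375]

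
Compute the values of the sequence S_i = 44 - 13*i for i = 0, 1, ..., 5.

This is an arithmetic sequence.
i=0: S_0 = 44 + -13*0 = 44
i=1: S_1 = 44 + -13*1 = 31
i=2: S_2 = 44 + -13*2 = 18
i=3: S_3 = 44 + -13*3 = 5
i=4: S_4 = 44 + -13*4 = -8
i=5: S_5 = 44 + -13*5 = -21
The first 6 terms are: [44, 31, 18, 5, -8, -21]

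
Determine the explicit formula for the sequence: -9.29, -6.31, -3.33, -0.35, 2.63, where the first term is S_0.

Check differences: -6.31 - -9.29 = 2.98
-3.33 - -6.31 = 2.98
Common difference d = 2.98.
First term a = -9.29.
Formula: S_i = -9.29 + 2.98*i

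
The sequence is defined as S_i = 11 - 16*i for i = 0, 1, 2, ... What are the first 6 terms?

This is an arithmetic sequence.
i=0: S_0 = 11 + -16*0 = 11
i=1: S_1 = 11 + -16*1 = -5
i=2: S_2 = 11 + -16*2 = -21
i=3: S_3 = 11 + -16*3 = -37
i=4: S_4 = 11 + -16*4 = -53
i=5: S_5 = 11 + -16*5 = -69
The first 6 terms are: [11, -5, -21, -37, -53, -69]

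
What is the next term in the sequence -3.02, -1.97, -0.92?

Differences: -1.97 - -3.02 = 1.05
This is an arithmetic sequence with common difference d = 1.05.
Next term = -0.92 + 1.05 = 0.13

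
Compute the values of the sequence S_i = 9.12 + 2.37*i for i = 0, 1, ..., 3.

This is an arithmetic sequence.
i=0: S_0 = 9.12 + 2.37*0 = 9.12
i=1: S_1 = 9.12 + 2.37*1 = 11.49
i=2: S_2 = 9.12 + 2.37*2 = 13.86
i=3: S_3 = 9.12 + 2.37*3 = 16.23
The first 4 terms are: [9.12, 11.49, 13.86, 16.23]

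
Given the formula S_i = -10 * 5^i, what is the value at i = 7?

S_7 = -10 * 5^7 = -10 * 78125 = -781250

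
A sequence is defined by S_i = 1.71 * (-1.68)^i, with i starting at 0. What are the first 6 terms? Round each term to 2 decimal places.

This is a geometric sequence.
i=0: S_0 = 1.71 * (-1.68)^0 = 1.71
i=1: S_1 = 1.71 * (-1.68)^1 ≈ -2.87
i=2: S_2 = 1.71 * (-1.68)^2 ≈ 4.83
i=3: S_3 = 1.71 * (-1.68)^3 ≈ -8.11
i=4: S_4 = 1.71 * (-1.68)^4 ≈ 13.62
i=5: S_5 = 1.71 * (-1.68)^5 ≈ -22.88
The first 6 terms are: [1.71, -2.87, 4.83, -8.11, 13.62, -22.88]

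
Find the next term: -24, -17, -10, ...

Differences: -17 - -24 = 7
This is an arithmetic sequence with common difference d = 7.
Next term = -10 + 7 = -3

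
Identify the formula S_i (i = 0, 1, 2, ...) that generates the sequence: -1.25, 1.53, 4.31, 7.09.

Check differences: 1.53 - -1.25 = 2.78
4.31 - 1.53 = 2.78
Common difference d = 2.78.
First term a = -1.25.
Formula: S_i = -1.25 + 2.78*i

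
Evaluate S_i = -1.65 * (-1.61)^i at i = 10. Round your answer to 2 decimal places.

S_10 = -1.65 * (-1.61)^10 ≈ -1.65 * 117.0196 ≈ -193.08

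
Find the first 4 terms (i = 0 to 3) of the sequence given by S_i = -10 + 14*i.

This is an arithmetic sequence.
i=0: S_0 = -10 + 14*0 = -10
i=1: S_1 = -10 + 14*1 = 4
i=2: S_2 = -10 + 14*2 = 18
i=3: S_3 = -10 + 14*3 = 32
The first 4 terms are: [-10, 4, 18, 32]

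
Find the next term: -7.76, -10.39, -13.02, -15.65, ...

Differences: -10.39 - -7.76 = -2.63
This is an arithmetic sequence with common difference d = -2.63.
Next term = -15.65 + -2.63 = -18.28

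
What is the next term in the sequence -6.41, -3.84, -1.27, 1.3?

Differences: -3.84 - -6.41 = 2.57
This is an arithmetic sequence with common difference d = 2.57.
Next term = 1.3 + 2.57 = 3.87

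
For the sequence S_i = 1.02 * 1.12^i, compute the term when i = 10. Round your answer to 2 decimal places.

S_10 = 1.02 * 1.12^10 ≈ 1.02 * 3.1058 ≈ 3.17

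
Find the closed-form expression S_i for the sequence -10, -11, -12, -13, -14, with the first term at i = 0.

Check differences: -11 - -10 = -1
-12 - -11 = -1
Common difference d = -1.
First term a = -10.
Formula: S_i = -10 - 1*i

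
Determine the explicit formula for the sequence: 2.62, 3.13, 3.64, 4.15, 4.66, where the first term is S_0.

Check differences: 3.13 - 2.62 = 0.51
3.64 - 3.13 = 0.51
Common difference d = 0.51.
First term a = 2.62.
Formula: S_i = 2.62 + 0.51*i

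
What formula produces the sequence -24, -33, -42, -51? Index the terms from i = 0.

Check differences: -33 - -24 = -9
-42 - -33 = -9
Common difference d = -9.
First term a = -24.
Formula: S_i = -24 - 9*i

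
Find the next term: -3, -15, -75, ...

Ratios: -15 / -3 = 5.0
This is a geometric sequence with common ratio r = 5.
Next term = -75 * 5 = -375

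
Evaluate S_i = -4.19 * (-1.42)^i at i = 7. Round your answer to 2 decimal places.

S_7 = -4.19 * (-1.42)^7 ≈ -4.19 * -11.6418 ≈ 48.78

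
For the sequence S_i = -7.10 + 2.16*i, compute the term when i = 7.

S_7 = -7.1 + 2.16*7 = -7.1 + 15.12 = 8.02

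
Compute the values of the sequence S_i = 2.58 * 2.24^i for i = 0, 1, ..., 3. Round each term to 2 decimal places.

This is a geometric sequence.
i=0: S_0 = 2.58 * 2.24^0 = 2.58
i=1: S_1 = 2.58 * 2.24^1 ≈ 5.78
i=2: S_2 = 2.58 * 2.24^2 ≈ 12.95
i=3: S_3 = 2.58 * 2.24^3 ≈ 29.0
The first 4 terms are: [2.58, 5.78, 12.95, 29.0]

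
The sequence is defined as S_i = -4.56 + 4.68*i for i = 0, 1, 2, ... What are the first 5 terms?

This is an arithmetic sequence.
i=0: S_0 = -4.56 + 4.68*0 = -4.56
i=1: S_1 = -4.56 + 4.68*1 = 0.12
i=2: S_2 = -4.56 + 4.68*2 = 4.8
i=3: S_3 = -4.56 + 4.68*3 = 9.48
i=4: S_4 = -4.56 + 4.68*4 = 14.16
The first 5 terms are: [-4.56, 0.12, 4.8, 9.48, 14.16]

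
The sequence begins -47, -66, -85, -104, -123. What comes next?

Differences: -66 - -47 = -19
This is an arithmetic sequence with common difference d = -19.
Next term = -123 + -19 = -142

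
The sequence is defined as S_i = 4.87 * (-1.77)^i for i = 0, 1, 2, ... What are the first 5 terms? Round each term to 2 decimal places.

This is a geometric sequence.
i=0: S_0 = 4.87 * (-1.77)^0 = 4.87
i=1: S_1 = 4.87 * (-1.77)^1 ≈ -8.62
i=2: S_2 = 4.87 * (-1.77)^2 ≈ 15.26
i=3: S_3 = 4.87 * (-1.77)^3 ≈ -27.01
i=4: S_4 = 4.87 * (-1.77)^4 ≈ 47.8
The first 5 terms are: [4.87, -8.62, 15.26, -27.01, 47.8]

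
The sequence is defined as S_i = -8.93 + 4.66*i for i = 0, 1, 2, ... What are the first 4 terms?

This is an arithmetic sequence.
i=0: S_0 = -8.93 + 4.66*0 = -8.93
i=1: S_1 = -8.93 + 4.66*1 = -4.27
i=2: S_2 = -8.93 + 4.66*2 = 0.39
i=3: S_3 = -8.93 + 4.66*3 = 5.05
The first 4 terms are: [-8.93, -4.27, 0.39, 5.05]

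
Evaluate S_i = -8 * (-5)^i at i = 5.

S_5 = -8 * (-5)^5 = -8 * -3125 = 25000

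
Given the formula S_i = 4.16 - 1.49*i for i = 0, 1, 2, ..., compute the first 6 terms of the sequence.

This is an arithmetic sequence.
i=0: S_0 = 4.16 + -1.49*0 = 4.16
i=1: S_1 = 4.16 + -1.49*1 = 2.67
i=2: S_2 = 4.16 + -1.49*2 = 1.18
i=3: S_3 = 4.16 + -1.49*3 = -0.31
i=4: S_4 = 4.16 + -1.49*4 = -1.8
i=5: S_5 = 4.16 + -1.49*5 = -3.29
The first 6 terms are: [4.16, 2.67, 1.18, -0.31, -1.8, -3.29]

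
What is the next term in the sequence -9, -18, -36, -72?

Ratios: -18 / -9 = 2.0
This is a geometric sequence with common ratio r = 2.
Next term = -72 * 2 = -144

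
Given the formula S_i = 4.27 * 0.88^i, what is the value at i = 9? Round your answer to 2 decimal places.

S_9 = 4.27 * 0.88^9 ≈ 4.27 * 0.3165 ≈ 1.35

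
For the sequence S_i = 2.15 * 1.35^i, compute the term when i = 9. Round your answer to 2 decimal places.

S_9 = 2.15 * 1.35^9 ≈ 2.15 * 14.8937 ≈ 32.02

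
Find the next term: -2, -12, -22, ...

Differences: -12 - -2 = -10
This is an arithmetic sequence with common difference d = -10.
Next term = -22 + -10 = -32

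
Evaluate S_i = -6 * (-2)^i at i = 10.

S_10 = -6 * (-2)^10 = -6 * 1024 = -6144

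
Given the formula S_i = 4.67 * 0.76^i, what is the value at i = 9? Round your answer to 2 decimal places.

S_9 = 4.67 * 0.76^9 ≈ 4.67 * 0.0846 ≈ 0.4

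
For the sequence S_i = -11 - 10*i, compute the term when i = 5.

S_5 = -11 + -10*5 = -11 + -50 = -61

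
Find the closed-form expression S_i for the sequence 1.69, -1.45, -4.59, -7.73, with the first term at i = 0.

Check differences: -1.45 - 1.69 = -3.14
-4.59 - -1.45 = -3.14
Common difference d = -3.14.
First term a = 1.69.
Formula: S_i = 1.69 - 3.14*i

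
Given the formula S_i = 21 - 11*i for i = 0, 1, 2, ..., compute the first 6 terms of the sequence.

This is an arithmetic sequence.
i=0: S_0 = 21 + -11*0 = 21
i=1: S_1 = 21 + -11*1 = 10
i=2: S_2 = 21 + -11*2 = -1
i=3: S_3 = 21 + -11*3 = -12
i=4: S_4 = 21 + -11*4 = -23
i=5: S_5 = 21 + -11*5 = -34
The first 6 terms are: [21, 10, -1, -12, -23, -34]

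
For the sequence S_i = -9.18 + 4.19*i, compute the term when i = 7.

S_7 = -9.18 + 4.19*7 = -9.18 + 29.33 = 20.15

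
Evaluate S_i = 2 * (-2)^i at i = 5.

S_5 = 2 * (-2)^5 = 2 * -32 = -64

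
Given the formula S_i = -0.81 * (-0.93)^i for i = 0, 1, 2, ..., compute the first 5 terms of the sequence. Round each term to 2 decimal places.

This is a geometric sequence.
i=0: S_0 = -0.81 * (-0.93)^0 = -0.81
i=1: S_1 = -0.81 * (-0.93)^1 ≈ 0.75
i=2: S_2 = -0.81 * (-0.93)^2 ≈ -0.7
i=3: S_3 = -0.81 * (-0.93)^3 ≈ 0.65
i=4: S_4 = -0.81 * (-0.93)^4 ≈ -0.61
The first 5 terms are: [-0.81, 0.75, -0.7, 0.65, -0.61]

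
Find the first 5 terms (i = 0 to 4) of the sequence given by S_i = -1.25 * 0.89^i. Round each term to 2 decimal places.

This is a geometric sequence.
i=0: S_0 = -1.25 * 0.89^0 = -1.25
i=1: S_1 = -1.25 * 0.89^1 ≈ -1.11
i=2: S_2 = -1.25 * 0.89^2 ≈ -0.99
i=3: S_3 = -1.25 * 0.89^3 ≈ -0.88
i=4: S_4 = -1.25 * 0.89^4 ≈ -0.78
The first 5 terms are: [-1.25, -1.11, -0.99, -0.88, -0.78]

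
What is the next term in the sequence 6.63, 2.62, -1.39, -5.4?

Differences: 2.62 - 6.63 = -4.01
This is an arithmetic sequence with common difference d = -4.01.
Next term = -5.4 + -4.01 = -9.41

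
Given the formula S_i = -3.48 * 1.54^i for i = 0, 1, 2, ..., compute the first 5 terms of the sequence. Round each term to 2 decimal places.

This is a geometric sequence.
i=0: S_0 = -3.48 * 1.54^0 = -3.48
i=1: S_1 = -3.48 * 1.54^1 ≈ -5.36
i=2: S_2 = -3.48 * 1.54^2 ≈ -8.25
i=3: S_3 = -3.48 * 1.54^3 ≈ -12.71
i=4: S_4 = -3.48 * 1.54^4 ≈ -19.57
The first 5 terms are: [-3.48, -5.36, -8.25, -12.71, -19.57]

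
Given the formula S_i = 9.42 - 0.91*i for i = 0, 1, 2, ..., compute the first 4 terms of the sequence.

This is an arithmetic sequence.
i=0: S_0 = 9.42 + -0.91*0 = 9.42
i=1: S_1 = 9.42 + -0.91*1 = 8.51
i=2: S_2 = 9.42 + -0.91*2 = 7.6
i=3: S_3 = 9.42 + -0.91*3 = 6.69
The first 4 terms are: [9.42, 8.51, 7.6, 6.69]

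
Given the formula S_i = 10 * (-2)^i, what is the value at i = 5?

S_5 = 10 * (-2)^5 = 10 * -32 = -320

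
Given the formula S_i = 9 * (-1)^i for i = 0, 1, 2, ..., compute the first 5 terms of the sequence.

This is a geometric sequence.
i=0: S_0 = 9 * (-1)^0 = 9
i=1: S_1 = 9 * (-1)^1 = -9
i=2: S_2 = 9 * (-1)^2 = 9
i=3: S_3 = 9 * (-1)^3 = -9
i=4: S_4 = 9 * (-1)^4 = 9
The first 5 terms are: [9, -9, 9, -9, 9]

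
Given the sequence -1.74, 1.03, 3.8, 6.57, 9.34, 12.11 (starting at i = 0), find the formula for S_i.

Check differences: 1.03 - -1.74 = 2.77
3.8 - 1.03 = 2.77
Common difference d = 2.77.
First term a = -1.74.
Formula: S_i = -1.74 + 2.77*i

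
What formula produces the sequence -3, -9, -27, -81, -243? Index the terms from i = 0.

Check ratios: -9 / -3 = 3.0
Common ratio r = 3.
First term a = -3.
Formula: S_i = -3 * 3^i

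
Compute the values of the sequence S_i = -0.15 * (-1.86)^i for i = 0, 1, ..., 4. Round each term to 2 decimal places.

This is a geometric sequence.
i=0: S_0 = -0.15 * (-1.86)^0 = -0.15
i=1: S_1 = -0.15 * (-1.86)^1 ≈ 0.28
i=2: S_2 = -0.15 * (-1.86)^2 ≈ -0.52
i=3: S_3 = -0.15 * (-1.86)^3 ≈ 0.97
i=4: S_4 = -0.15 * (-1.86)^4 ≈ -1.8
The first 5 terms are: [-0.15, 0.28, -0.52, 0.97, -1.8]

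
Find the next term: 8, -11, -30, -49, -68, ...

Differences: -11 - 8 = -19
This is an arithmetic sequence with common difference d = -19.
Next term = -68 + -19 = -87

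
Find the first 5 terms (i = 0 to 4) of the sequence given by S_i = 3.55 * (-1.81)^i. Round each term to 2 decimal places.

This is a geometric sequence.
i=0: S_0 = 3.55 * (-1.81)^0 = 3.55
i=1: S_1 = 3.55 * (-1.81)^1 ≈ -6.43
i=2: S_2 = 3.55 * (-1.81)^2 ≈ 11.63
i=3: S_3 = 3.55 * (-1.81)^3 ≈ -21.05
i=4: S_4 = 3.55 * (-1.81)^4 ≈ 38.1
The first 5 terms are: [3.55, -6.43, 11.63, -21.05, 38.1]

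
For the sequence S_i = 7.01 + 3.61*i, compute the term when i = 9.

S_9 = 7.01 + 3.61*9 = 7.01 + 32.49 = 39.5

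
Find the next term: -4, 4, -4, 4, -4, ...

Ratios: 4 / -4 = -1.0
This is a geometric sequence with common ratio r = -1.
Next term = -4 * -1 = 4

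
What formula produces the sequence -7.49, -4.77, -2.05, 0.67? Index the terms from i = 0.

Check differences: -4.77 - -7.49 = 2.72
-2.05 - -4.77 = 2.72
Common difference d = 2.72.
First term a = -7.49.
Formula: S_i = -7.49 + 2.72*i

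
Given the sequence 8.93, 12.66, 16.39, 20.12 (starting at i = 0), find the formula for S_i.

Check differences: 12.66 - 8.93 = 3.73
16.39 - 12.66 = 3.73
Common difference d = 3.73.
First term a = 8.93.
Formula: S_i = 8.93 + 3.73*i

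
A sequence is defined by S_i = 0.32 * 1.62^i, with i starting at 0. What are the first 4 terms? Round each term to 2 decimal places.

This is a geometric sequence.
i=0: S_0 = 0.32 * 1.62^0 = 0.32
i=1: S_1 = 0.32 * 1.62^1 ≈ 0.52
i=2: S_2 = 0.32 * 1.62^2 ≈ 0.84
i=3: S_3 = 0.32 * 1.62^3 ≈ 1.36
The first 4 terms are: [0.32, 0.52, 0.84, 1.36]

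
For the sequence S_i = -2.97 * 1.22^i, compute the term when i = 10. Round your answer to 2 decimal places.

S_10 = -2.97 * 1.22^10 ≈ -2.97 * 7.3046 ≈ -21.69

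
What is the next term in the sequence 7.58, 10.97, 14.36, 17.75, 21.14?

Differences: 10.97 - 7.58 = 3.39
This is an arithmetic sequence with common difference d = 3.39.
Next term = 21.14 + 3.39 = 24.53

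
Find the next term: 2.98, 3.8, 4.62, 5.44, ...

Differences: 3.8 - 2.98 = 0.82
This is an arithmetic sequence with common difference d = 0.82.
Next term = 5.44 + 0.82 = 6.26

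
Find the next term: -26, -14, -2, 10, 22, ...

Differences: -14 - -26 = 12
This is an arithmetic sequence with common difference d = 12.
Next term = 22 + 12 = 34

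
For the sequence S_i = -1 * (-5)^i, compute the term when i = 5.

S_5 = -1 * (-5)^5 = -1 * -3125 = 3125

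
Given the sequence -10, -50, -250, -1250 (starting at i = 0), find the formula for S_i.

Check ratios: -50 / -10 = 5.0
Common ratio r = 5.
First term a = -10.
Formula: S_i = -10 * 5^i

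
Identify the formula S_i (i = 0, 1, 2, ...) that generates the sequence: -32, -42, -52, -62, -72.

Check differences: -42 - -32 = -10
-52 - -42 = -10
Common difference d = -10.
First term a = -32.
Formula: S_i = -32 - 10*i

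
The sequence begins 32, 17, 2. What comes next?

Differences: 17 - 32 = -15
This is an arithmetic sequence with common difference d = -15.
Next term = 2 + -15 = -13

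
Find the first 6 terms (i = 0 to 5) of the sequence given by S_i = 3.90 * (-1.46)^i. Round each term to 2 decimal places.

This is a geometric sequence.
i=0: S_0 = 3.9 * (-1.46)^0 = 3.9
i=1: S_1 = 3.9 * (-1.46)^1 ≈ -5.69
i=2: S_2 = 3.9 * (-1.46)^2 ≈ 8.31
i=3: S_3 = 3.9 * (-1.46)^3 ≈ -12.14
i=4: S_4 = 3.9 * (-1.46)^4 ≈ 17.72
i=5: S_5 = 3.9 * (-1.46)^5 ≈ -25.87
The first 6 terms are: [3.9, -5.69, 8.31, -12.14, 17.72, -25.87]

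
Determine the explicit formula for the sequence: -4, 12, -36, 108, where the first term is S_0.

Check ratios: 12 / -4 = -3.0
Common ratio r = -3.
First term a = -4.
Formula: S_i = -4 * (-3)^i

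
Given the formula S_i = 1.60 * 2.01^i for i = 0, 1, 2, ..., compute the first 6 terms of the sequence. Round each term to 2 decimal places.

This is a geometric sequence.
i=0: S_0 = 1.6 * 2.01^0 = 1.6
i=1: S_1 = 1.6 * 2.01^1 ≈ 3.22
i=2: S_2 = 1.6 * 2.01^2 ≈ 6.46
i=3: S_3 = 1.6 * 2.01^3 ≈ 12.99
i=4: S_4 = 1.6 * 2.01^4 ≈ 26.12
i=5: S_5 = 1.6 * 2.01^5 ≈ 52.49
The first 6 terms are: [1.6, 3.22, 6.46, 12.99, 26.12, 52.49]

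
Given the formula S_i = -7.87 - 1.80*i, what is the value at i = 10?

S_10 = -7.87 + -1.8*10 = -7.87 + -18.0 = -25.87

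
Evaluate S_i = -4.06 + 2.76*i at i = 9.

S_9 = -4.06 + 2.76*9 = -4.06 + 24.84 = 20.78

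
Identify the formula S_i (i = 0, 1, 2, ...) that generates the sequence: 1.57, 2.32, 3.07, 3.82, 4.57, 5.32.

Check differences: 2.32 - 1.57 = 0.75
3.07 - 2.32 = 0.75
Common difference d = 0.75.
First term a = 1.57.
Formula: S_i = 1.57 + 0.75*i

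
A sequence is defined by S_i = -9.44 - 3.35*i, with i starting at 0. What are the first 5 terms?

This is an arithmetic sequence.
i=0: S_0 = -9.44 + -3.35*0 = -9.44
i=1: S_1 = -9.44 + -3.35*1 = -12.79
i=2: S_2 = -9.44 + -3.35*2 = -16.14
i=3: S_3 = -9.44 + -3.35*3 = -19.49
i=4: S_4 = -9.44 + -3.35*4 = -22.84
The first 5 terms are: [-9.44, -12.79, -16.14, -19.49, -22.84]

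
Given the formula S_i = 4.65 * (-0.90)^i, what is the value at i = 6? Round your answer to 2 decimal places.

S_6 = 4.65 * (-0.9)^6 ≈ 4.65 * 0.5314 ≈ 2.47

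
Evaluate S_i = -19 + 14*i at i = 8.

S_8 = -19 + 14*8 = -19 + 112 = 93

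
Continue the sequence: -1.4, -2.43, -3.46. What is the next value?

Differences: -2.43 - -1.4 = -1.03
This is an arithmetic sequence with common difference d = -1.03.
Next term = -3.46 + -1.03 = -4.49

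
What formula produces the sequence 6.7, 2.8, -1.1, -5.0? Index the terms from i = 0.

Check differences: 2.8 - 6.7 = -3.9
-1.1 - 2.8 = -3.9
Common difference d = -3.9.
First term a = 6.7.
Formula: S_i = 6.70 - 3.90*i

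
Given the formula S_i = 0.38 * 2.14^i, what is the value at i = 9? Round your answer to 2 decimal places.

S_9 = 0.38 * 2.14^9 ≈ 0.38 * 941.2911 ≈ 357.69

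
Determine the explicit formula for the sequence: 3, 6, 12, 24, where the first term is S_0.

Check ratios: 6 / 3 = 2.0
Common ratio r = 2.
First term a = 3.
Formula: S_i = 3 * 2^i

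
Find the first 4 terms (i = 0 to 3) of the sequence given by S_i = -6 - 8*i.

This is an arithmetic sequence.
i=0: S_0 = -6 + -8*0 = -6
i=1: S_1 = -6 + -8*1 = -14
i=2: S_2 = -6 + -8*2 = -22
i=3: S_3 = -6 + -8*3 = -30
The first 4 terms are: [-6, -14, -22, -30]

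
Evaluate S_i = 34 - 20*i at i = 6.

S_6 = 34 + -20*6 = 34 + -120 = -86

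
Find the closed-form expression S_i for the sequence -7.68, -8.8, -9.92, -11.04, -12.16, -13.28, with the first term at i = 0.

Check differences: -8.8 - -7.68 = -1.12
-9.92 - -8.8 = -1.12
Common difference d = -1.12.
First term a = -7.68.
Formula: S_i = -7.68 - 1.12*i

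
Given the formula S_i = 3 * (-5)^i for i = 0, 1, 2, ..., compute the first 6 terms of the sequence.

This is a geometric sequence.
i=0: S_0 = 3 * (-5)^0 = 3
i=1: S_1 = 3 * (-5)^1 = -15
i=2: S_2 = 3 * (-5)^2 = 75
i=3: S_3 = 3 * (-5)^3 = -375
i=4: S_4 = 3 * (-5)^4 = 1875
i=5: S_5 = 3 * (-5)^5 = -9375
The first 6 terms are: [3, -15, 75, -375, 1875, -9375]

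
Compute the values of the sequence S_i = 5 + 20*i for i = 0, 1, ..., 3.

This is an arithmetic sequence.
i=0: S_0 = 5 + 20*0 = 5
i=1: S_1 = 5 + 20*1 = 25
i=2: S_2 = 5 + 20*2 = 45
i=3: S_3 = 5 + 20*3 = 65
The first 4 terms are: [5, 25, 45, 65]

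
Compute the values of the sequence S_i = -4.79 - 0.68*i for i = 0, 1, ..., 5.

This is an arithmetic sequence.
i=0: S_0 = -4.79 + -0.68*0 = -4.79
i=1: S_1 = -4.79 + -0.68*1 = -5.47
i=2: S_2 = -4.79 + -0.68*2 = -6.15
i=3: S_3 = -4.79 + -0.68*3 = -6.83
i=4: S_4 = -4.79 + -0.68*4 = -7.51
i=5: S_5 = -4.79 + -0.68*5 = -8.19
The first 6 terms are: [-4.79, -5.47, -6.15, -6.83, -7.51, -8.19]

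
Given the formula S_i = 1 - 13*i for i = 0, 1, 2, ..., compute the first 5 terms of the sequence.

This is an arithmetic sequence.
i=0: S_0 = 1 + -13*0 = 1
i=1: S_1 = 1 + -13*1 = -12
i=2: S_2 = 1 + -13*2 = -25
i=3: S_3 = 1 + -13*3 = -38
i=4: S_4 = 1 + -13*4 = -51
The first 5 terms are: [1, -12, -25, -38, -51]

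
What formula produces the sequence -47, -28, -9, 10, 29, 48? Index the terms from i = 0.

Check differences: -28 - -47 = 19
-9 - -28 = 19
Common difference d = 19.
First term a = -47.
Formula: S_i = -47 + 19*i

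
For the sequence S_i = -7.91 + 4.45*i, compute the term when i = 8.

S_8 = -7.91 + 4.45*8 = -7.91 + 35.6 = 27.69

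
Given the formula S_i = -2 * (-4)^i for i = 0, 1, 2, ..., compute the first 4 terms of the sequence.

This is a geometric sequence.
i=0: S_0 = -2 * (-4)^0 = -2
i=1: S_1 = -2 * (-4)^1 = 8
i=2: S_2 = -2 * (-4)^2 = -32
i=3: S_3 = -2 * (-4)^3 = 128
The first 4 terms are: [-2, 8, -32, 128]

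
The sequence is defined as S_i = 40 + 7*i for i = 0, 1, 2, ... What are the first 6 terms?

This is an arithmetic sequence.
i=0: S_0 = 40 + 7*0 = 40
i=1: S_1 = 40 + 7*1 = 47
i=2: S_2 = 40 + 7*2 = 54
i=3: S_3 = 40 + 7*3 = 61
i=4: S_4 = 40 + 7*4 = 68
i=5: S_5 = 40 + 7*5 = 75
The first 6 terms are: [40, 47, 54, 61, 68, 75]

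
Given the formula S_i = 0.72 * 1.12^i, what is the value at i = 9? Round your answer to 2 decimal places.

S_9 = 0.72 * 1.12^9 ≈ 0.72 * 2.7731 ≈ 2.0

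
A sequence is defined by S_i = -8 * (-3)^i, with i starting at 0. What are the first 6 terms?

This is a geometric sequence.
i=0: S_0 = -8 * (-3)^0 = -8
i=1: S_1 = -8 * (-3)^1 = 24
i=2: S_2 = -8 * (-3)^2 = -72
i=3: S_3 = -8 * (-3)^3 = 216
i=4: S_4 = -8 * (-3)^4 = -648
i=5: S_5 = -8 * (-3)^5 = 1944
The first 6 terms are: [-8, 24, -72, 216, -648, 1944]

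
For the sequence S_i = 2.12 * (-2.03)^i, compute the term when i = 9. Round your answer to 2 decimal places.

S_9 = 2.12 * (-2.03)^9 ≈ 2.12 * -585.4157 ≈ -1241.08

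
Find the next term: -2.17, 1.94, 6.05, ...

Differences: 1.94 - -2.17 = 4.11
This is an arithmetic sequence with common difference d = 4.11.
Next term = 6.05 + 4.11 = 10.16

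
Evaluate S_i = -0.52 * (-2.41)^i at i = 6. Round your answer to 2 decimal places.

S_6 = -0.52 * (-2.41)^6 ≈ -0.52 * 195.9306 ≈ -101.88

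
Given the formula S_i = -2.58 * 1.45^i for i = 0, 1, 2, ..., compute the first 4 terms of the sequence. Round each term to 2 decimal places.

This is a geometric sequence.
i=0: S_0 = -2.58 * 1.45^0 = -2.58
i=1: S_1 = -2.58 * 1.45^1 ≈ -3.74
i=2: S_2 = -2.58 * 1.45^2 ≈ -5.42
i=3: S_3 = -2.58 * 1.45^3 ≈ -7.87
The first 4 terms are: [-2.58, -3.74, -5.42, -7.87]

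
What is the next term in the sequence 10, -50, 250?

Ratios: -50 / 10 = -5.0
This is a geometric sequence with common ratio r = -5.
Next term = 250 * -5 = -1250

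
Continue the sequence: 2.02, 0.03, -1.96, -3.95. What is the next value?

Differences: 0.03 - 2.02 = -1.99
This is an arithmetic sequence with common difference d = -1.99.
Next term = -3.95 + -1.99 = -5.94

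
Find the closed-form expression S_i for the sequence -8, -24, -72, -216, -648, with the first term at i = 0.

Check ratios: -24 / -8 = 3.0
Common ratio r = 3.
First term a = -8.
Formula: S_i = -8 * 3^i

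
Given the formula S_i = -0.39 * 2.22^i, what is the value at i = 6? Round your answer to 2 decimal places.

S_6 = -0.39 * 2.22^6 ≈ -0.39 * 119.7065 ≈ -46.69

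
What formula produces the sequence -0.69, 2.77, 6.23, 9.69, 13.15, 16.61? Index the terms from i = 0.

Check differences: 2.77 - -0.69 = 3.46
6.23 - 2.77 = 3.46
Common difference d = 3.46.
First term a = -0.69.
Formula: S_i = -0.69 + 3.46*i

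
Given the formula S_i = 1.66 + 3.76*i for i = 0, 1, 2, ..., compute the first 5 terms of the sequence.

This is an arithmetic sequence.
i=0: S_0 = 1.66 + 3.76*0 = 1.66
i=1: S_1 = 1.66 + 3.76*1 = 5.42
i=2: S_2 = 1.66 + 3.76*2 = 9.18
i=3: S_3 = 1.66 + 3.76*3 = 12.94
i=4: S_4 = 1.66 + 3.76*4 = 16.7
The first 5 terms are: [1.66, 5.42, 9.18, 12.94, 16.7]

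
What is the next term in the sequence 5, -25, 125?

Ratios: -25 / 5 = -5.0
This is a geometric sequence with common ratio r = -5.
Next term = 125 * -5 = -625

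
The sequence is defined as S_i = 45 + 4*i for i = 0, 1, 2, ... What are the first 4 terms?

This is an arithmetic sequence.
i=0: S_0 = 45 + 4*0 = 45
i=1: S_1 = 45 + 4*1 = 49
i=2: S_2 = 45 + 4*2 = 53
i=3: S_3 = 45 + 4*3 = 57
The first 4 terms are: [45, 49, 53, 57]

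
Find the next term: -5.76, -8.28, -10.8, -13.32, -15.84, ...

Differences: -8.28 - -5.76 = -2.52
This is an arithmetic sequence with common difference d = -2.52.
Next term = -15.84 + -2.52 = -18.36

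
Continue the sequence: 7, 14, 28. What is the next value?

Ratios: 14 / 7 = 2.0
This is a geometric sequence with common ratio r = 2.
Next term = 28 * 2 = 56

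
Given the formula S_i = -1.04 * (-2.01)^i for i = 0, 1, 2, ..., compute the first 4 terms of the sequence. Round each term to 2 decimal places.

This is a geometric sequence.
i=0: S_0 = -1.04 * (-2.01)^0 = -1.04
i=1: S_1 = -1.04 * (-2.01)^1 ≈ 2.09
i=2: S_2 = -1.04 * (-2.01)^2 ≈ -4.2
i=3: S_3 = -1.04 * (-2.01)^3 ≈ 8.45
The first 4 terms are: [-1.04, 2.09, -4.2, 8.45]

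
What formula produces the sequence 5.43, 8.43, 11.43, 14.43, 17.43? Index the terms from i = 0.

Check differences: 8.43 - 5.43 = 3.0
11.43 - 8.43 = 3.0
Common difference d = 3.0.
First term a = 5.43.
Formula: S_i = 5.43 + 3.00*i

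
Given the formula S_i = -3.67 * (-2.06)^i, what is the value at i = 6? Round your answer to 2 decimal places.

S_6 = -3.67 * (-2.06)^6 ≈ -3.67 * 76.4193 ≈ -280.46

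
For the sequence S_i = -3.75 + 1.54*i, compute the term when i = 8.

S_8 = -3.75 + 1.54*8 = -3.75 + 12.32 = 8.57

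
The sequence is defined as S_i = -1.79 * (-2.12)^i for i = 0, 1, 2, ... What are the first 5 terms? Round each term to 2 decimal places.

This is a geometric sequence.
i=0: S_0 = -1.79 * (-2.12)^0 = -1.79
i=1: S_1 = -1.79 * (-2.12)^1 ≈ 3.79
i=2: S_2 = -1.79 * (-2.12)^2 ≈ -8.04
i=3: S_3 = -1.79 * (-2.12)^3 ≈ 17.06
i=4: S_4 = -1.79 * (-2.12)^4 ≈ -36.16
The first 5 terms are: [-1.79, 3.79, -8.04, 17.06, -36.16]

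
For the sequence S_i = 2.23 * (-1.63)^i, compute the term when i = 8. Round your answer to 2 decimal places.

S_8 = 2.23 * (-1.63)^8 ≈ 2.23 * 49.8311 ≈ 111.12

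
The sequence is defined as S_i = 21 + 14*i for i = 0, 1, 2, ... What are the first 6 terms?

This is an arithmetic sequence.
i=0: S_0 = 21 + 14*0 = 21
i=1: S_1 = 21 + 14*1 = 35
i=2: S_2 = 21 + 14*2 = 49
i=3: S_3 = 21 + 14*3 = 63
i=4: S_4 = 21 + 14*4 = 77
i=5: S_5 = 21 + 14*5 = 91
The first 6 terms are: [21, 35, 49, 63, 77, 91]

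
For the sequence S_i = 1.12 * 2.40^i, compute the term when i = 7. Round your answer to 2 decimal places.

S_7 = 1.12 * 2.4^7 ≈ 1.12 * 458.6471 ≈ 513.68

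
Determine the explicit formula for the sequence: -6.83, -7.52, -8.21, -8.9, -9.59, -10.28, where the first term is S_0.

Check differences: -7.52 - -6.83 = -0.69
-8.21 - -7.52 = -0.69
Common difference d = -0.69.
First term a = -6.83.
Formula: S_i = -6.83 - 0.69*i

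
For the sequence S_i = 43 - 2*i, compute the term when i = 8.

S_8 = 43 + -2*8 = 43 + -16 = 27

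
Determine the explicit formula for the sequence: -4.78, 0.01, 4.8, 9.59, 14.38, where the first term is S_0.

Check differences: 0.01 - -4.78 = 4.79
4.8 - 0.01 = 4.79
Common difference d = 4.79.
First term a = -4.78.
Formula: S_i = -4.78 + 4.79*i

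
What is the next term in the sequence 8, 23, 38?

Differences: 23 - 8 = 15
This is an arithmetic sequence with common difference d = 15.
Next term = 38 + 15 = 53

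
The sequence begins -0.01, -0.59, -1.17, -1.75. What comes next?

Differences: -0.59 - -0.01 = -0.58
This is an arithmetic sequence with common difference d = -0.58.
Next term = -1.75 + -0.58 = -2.33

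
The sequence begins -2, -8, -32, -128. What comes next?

Ratios: -8 / -2 = 4.0
This is a geometric sequence with common ratio r = 4.
Next term = -128 * 4 = -512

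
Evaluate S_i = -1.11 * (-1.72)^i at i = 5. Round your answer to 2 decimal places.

S_5 = -1.11 * (-1.72)^5 ≈ -1.11 * -15.0537 ≈ 16.71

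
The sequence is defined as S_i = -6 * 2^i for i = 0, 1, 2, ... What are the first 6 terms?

This is a geometric sequence.
i=0: S_0 = -6 * 2^0 = -6
i=1: S_1 = -6 * 2^1 = -12
i=2: S_2 = -6 * 2^2 = -24
i=3: S_3 = -6 * 2^3 = -48
i=4: S_4 = -6 * 2^4 = -96
i=5: S_5 = -6 * 2^5 = -192
The first 6 terms are: [-6, -12, -24, -48, -96, -192]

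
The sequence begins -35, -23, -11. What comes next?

Differences: -23 - -35 = 12
This is an arithmetic sequence with common difference d = 12.
Next term = -11 + 12 = 1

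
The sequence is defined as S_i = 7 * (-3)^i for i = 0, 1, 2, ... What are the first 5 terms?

This is a geometric sequence.
i=0: S_0 = 7 * (-3)^0 = 7
i=1: S_1 = 7 * (-3)^1 = -21
i=2: S_2 = 7 * (-3)^2 = 63
i=3: S_3 = 7 * (-3)^3 = -189
i=4: S_4 = 7 * (-3)^4 = 567
The first 5 terms are: [7, -21, 63, -189, 567]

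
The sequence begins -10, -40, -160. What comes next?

Ratios: -40 / -10 = 4.0
This is a geometric sequence with common ratio r = 4.
Next term = -160 * 4 = -640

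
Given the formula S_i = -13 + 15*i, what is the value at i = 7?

S_7 = -13 + 15*7 = -13 + 105 = 92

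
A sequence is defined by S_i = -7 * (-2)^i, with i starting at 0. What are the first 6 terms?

This is a geometric sequence.
i=0: S_0 = -7 * (-2)^0 = -7
i=1: S_1 = -7 * (-2)^1 = 14
i=2: S_2 = -7 * (-2)^2 = -28
i=3: S_3 = -7 * (-2)^3 = 56
i=4: S_4 = -7 * (-2)^4 = -112
i=5: S_5 = -7 * (-2)^5 = 224
The first 6 terms are: [-7, 14, -28, 56, -112, 224]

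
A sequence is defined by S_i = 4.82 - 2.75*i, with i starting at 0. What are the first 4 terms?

This is an arithmetic sequence.
i=0: S_0 = 4.82 + -2.75*0 = 4.82
i=1: S_1 = 4.82 + -2.75*1 = 2.07
i=2: S_2 = 4.82 + -2.75*2 = -0.68
i=3: S_3 = 4.82 + -2.75*3 = -3.43
The first 4 terms are: [4.82, 2.07, -0.68, -3.43]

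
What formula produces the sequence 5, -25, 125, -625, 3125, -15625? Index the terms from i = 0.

Check ratios: -25 / 5 = -5.0
Common ratio r = -5.
First term a = 5.
Formula: S_i = 5 * (-5)^i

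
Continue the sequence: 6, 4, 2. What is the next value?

Differences: 4 - 6 = -2
This is an arithmetic sequence with common difference d = -2.
Next term = 2 + -2 = 0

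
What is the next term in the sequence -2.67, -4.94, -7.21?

Differences: -4.94 - -2.67 = -2.27
This is an arithmetic sequence with common difference d = -2.27.
Next term = -7.21 + -2.27 = -9.48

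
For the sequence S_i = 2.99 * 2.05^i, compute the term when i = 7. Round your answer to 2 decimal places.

S_7 = 2.99 * 2.05^7 ≈ 2.99 * 152.1518 ≈ 454.93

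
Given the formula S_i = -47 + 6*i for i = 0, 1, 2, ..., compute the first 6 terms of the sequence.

This is an arithmetic sequence.
i=0: S_0 = -47 + 6*0 = -47
i=1: S_1 = -47 + 6*1 = -41
i=2: S_2 = -47 + 6*2 = -35
i=3: S_3 = -47 + 6*3 = -29
i=4: S_4 = -47 + 6*4 = -23
i=5: S_5 = -47 + 6*5 = -17
The first 6 terms are: [-47, -41, -35, -29, -23, -17]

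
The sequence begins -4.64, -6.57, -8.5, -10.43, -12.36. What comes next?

Differences: -6.57 - -4.64 = -1.93
This is an arithmetic sequence with common difference d = -1.93.
Next term = -12.36 + -1.93 = -14.29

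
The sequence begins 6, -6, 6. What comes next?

Ratios: -6 / 6 = -1.0
This is a geometric sequence with common ratio r = -1.
Next term = 6 * -1 = -6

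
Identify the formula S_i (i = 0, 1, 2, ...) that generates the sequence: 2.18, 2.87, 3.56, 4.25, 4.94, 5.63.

Check differences: 2.87 - 2.18 = 0.69
3.56 - 2.87 = 0.69
Common difference d = 0.69.
First term a = 2.18.
Formula: S_i = 2.18 + 0.69*i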